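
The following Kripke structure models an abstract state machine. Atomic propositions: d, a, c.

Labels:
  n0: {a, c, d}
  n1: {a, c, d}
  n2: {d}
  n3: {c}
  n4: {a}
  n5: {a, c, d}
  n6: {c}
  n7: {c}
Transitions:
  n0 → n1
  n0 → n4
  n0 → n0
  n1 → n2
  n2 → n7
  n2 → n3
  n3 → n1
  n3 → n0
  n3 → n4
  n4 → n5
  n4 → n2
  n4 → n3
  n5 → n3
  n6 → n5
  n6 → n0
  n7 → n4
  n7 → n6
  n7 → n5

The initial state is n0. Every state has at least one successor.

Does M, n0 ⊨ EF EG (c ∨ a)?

States satisfying EG (c ∨ a): {n0, n3, n4, n5, n6, n7}.
States satisfying EF EG (c ∨ a): {n0, n1, n2, n3, n4, n5, n6, n7}.
Some path from n0 reaches a state where EG (c ∨ a) holds.
n0 ∈ Sat(EF EG (c ∨ a)).

Satisfied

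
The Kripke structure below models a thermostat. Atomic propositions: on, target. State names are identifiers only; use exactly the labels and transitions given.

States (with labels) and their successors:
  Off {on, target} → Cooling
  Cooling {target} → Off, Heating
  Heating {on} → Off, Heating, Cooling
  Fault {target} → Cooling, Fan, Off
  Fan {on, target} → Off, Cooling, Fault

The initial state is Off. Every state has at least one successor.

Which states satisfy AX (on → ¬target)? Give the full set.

States satisfying on → ¬target: {Cooling, Heating, Fault}.
States satisfying AX (on → ¬target): {Off}.

{Off}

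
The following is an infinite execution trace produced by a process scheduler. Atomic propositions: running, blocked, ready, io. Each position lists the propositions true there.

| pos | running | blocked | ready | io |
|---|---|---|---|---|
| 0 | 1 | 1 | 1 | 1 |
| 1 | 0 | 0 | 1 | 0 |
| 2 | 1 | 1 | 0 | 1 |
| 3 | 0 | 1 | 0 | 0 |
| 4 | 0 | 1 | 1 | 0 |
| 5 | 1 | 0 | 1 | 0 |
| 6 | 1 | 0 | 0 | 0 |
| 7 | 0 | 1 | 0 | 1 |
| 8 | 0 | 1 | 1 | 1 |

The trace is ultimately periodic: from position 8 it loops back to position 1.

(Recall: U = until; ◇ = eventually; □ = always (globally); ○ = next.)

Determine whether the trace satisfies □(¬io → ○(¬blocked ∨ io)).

¬io → ○(¬blocked ∨ io) must hold at every position from 0 onward. It fails at position 3, so □(¬io → ○(¬blocked ∨ io)) is false.
Positions where ¬io holds: 1, 3, 4, 5, 6.
Check ○(¬blocked ∨ io) at each: 1→ok, 3→fails, 4→ok, 5→ok, 6→ok.

Does not hold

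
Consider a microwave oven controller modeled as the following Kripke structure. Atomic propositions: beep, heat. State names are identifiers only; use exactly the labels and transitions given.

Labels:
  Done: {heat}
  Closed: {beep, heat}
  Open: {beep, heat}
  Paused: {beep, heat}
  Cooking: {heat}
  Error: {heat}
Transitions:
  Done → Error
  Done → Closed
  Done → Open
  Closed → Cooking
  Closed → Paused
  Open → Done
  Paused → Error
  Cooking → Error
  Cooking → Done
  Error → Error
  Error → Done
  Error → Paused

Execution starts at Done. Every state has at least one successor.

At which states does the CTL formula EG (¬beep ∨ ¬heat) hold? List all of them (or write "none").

States satisfying ¬beep ∨ ¬heat: {Done, Cooking, Error}.
States satisfying EG (¬beep ∨ ¬heat): {Done, Cooking, Error}.

{Done, Cooking, Error}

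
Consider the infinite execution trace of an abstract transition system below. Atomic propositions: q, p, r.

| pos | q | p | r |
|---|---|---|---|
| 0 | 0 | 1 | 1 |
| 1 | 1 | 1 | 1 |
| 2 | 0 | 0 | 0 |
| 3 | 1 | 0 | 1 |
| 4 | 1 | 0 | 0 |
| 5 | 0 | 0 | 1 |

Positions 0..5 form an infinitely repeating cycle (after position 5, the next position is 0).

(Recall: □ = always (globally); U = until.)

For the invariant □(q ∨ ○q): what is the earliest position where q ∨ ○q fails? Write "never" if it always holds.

Check q ∨ ○q at each position in order: 0 ✓, 1 ✓, 2 ✓, 3 ✓, 4 ✓.
At position 5 the labels are {r} and the next position 0 has {p, r}, so q ∨ ○q is false there. This is the first violation.

5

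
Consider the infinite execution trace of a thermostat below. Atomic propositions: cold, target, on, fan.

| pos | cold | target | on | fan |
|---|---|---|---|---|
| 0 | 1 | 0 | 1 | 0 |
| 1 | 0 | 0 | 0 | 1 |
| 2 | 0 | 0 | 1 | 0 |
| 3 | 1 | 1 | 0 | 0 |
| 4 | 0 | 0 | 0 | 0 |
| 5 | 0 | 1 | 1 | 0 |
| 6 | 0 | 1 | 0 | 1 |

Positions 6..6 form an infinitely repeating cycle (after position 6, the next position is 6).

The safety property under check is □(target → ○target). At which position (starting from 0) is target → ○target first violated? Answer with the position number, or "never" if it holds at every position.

3

Check target → ○target at each position in order: 0 ✓, 1 ✓, 2 ✓.
At position 3 the labels are {cold, target} and the next position 4 has {}, so target → ○target is false there. This is the first violation.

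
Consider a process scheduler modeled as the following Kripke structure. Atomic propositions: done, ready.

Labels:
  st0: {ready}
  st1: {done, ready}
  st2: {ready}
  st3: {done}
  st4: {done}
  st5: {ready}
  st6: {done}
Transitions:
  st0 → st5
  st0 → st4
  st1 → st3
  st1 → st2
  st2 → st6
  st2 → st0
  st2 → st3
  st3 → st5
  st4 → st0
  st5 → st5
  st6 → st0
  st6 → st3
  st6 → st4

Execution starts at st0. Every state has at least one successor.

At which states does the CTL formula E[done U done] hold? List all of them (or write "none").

{st1, st3, st4, st6}

States satisfying done: {st1, st3, st4, st6}.
States satisfying E[done U done]: {st1, st3, st4, st6}.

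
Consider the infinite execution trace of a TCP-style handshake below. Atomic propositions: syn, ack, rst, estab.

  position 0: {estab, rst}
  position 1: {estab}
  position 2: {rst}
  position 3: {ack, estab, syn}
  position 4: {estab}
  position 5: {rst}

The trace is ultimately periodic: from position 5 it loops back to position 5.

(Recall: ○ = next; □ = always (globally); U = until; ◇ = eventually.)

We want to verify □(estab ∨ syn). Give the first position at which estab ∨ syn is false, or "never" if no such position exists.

2

Check estab ∨ syn at each position in order: 0 ✓, 1 ✓.
At position 2 the labels are {rst}, so estab ∨ syn is false there. This is the first violation.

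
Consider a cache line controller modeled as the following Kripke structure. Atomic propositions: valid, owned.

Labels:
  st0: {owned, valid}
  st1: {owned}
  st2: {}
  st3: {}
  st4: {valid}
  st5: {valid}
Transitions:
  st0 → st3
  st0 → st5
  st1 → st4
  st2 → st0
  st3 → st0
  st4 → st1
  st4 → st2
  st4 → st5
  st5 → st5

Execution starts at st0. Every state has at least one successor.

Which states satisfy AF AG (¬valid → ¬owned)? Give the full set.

{st0, st2, st3, st5}

States satisfying AG (¬valid → ¬owned): {st0, st2, st3, st5}.
States satisfying AF AG (¬valid → ¬owned): {st0, st2, st3, st5}.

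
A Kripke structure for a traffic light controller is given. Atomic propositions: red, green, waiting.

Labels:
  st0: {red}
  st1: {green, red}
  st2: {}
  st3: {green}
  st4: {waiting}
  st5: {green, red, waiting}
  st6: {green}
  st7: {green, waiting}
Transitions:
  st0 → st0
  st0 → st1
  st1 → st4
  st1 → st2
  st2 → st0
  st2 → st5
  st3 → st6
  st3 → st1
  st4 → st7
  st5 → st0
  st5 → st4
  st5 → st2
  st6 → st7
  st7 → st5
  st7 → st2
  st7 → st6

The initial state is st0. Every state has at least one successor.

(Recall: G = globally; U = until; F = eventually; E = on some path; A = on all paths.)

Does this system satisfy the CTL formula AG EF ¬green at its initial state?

Holds

States satisfying EF ¬green: {st0, st1, st2, st3, st4, st5, st6, st7}.
States satisfying AG EF ¬green: {st0, st1, st2, st3, st4, st5, st6, st7}.
Every state reachable from st0 satisfies EF ¬green.
st0 ∈ Sat(AG EF ¬green).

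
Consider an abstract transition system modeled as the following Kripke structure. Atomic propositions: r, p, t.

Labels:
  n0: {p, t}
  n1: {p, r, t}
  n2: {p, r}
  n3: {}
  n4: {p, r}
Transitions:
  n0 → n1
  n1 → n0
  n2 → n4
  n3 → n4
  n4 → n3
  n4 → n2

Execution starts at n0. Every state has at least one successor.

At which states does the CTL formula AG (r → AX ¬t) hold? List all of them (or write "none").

{n2, n3, n4}

States satisfying r → AX ¬t: {n0, n2, n3, n4}.
States satisfying AG (r → AX ¬t): {n2, n3, n4}.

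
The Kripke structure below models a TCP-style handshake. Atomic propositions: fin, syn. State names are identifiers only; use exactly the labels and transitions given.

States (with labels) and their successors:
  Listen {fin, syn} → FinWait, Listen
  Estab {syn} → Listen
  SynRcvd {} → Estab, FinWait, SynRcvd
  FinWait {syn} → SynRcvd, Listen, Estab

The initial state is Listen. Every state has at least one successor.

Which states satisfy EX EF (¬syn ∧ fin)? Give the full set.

none

States satisfying EF (¬syn ∧ fin): ∅.
States satisfying EX EF (¬syn ∧ fin): ∅.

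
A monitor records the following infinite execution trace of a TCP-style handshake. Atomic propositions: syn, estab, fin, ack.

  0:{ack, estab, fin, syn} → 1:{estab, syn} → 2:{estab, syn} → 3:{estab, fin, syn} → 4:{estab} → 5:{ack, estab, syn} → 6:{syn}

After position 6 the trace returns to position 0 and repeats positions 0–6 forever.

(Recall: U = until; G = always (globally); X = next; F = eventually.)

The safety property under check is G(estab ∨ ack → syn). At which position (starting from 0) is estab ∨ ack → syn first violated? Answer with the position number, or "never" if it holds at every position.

Check estab ∨ ack → syn at each position in order: 0 ✓, 1 ✓, 2 ✓, 3 ✓.
At position 4 the labels are {estab}, so estab ∨ ack → syn is false there. This is the first violation.

4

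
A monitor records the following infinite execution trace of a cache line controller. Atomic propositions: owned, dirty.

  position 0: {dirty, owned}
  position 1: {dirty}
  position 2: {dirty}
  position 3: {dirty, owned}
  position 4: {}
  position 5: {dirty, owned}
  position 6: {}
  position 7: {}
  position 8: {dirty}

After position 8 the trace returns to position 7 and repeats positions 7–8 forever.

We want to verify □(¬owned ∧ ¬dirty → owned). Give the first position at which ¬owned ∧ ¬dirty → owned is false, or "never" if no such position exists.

Check ¬owned ∧ ¬dirty → owned at each position in order: 0 ✓, 1 ✓, 2 ✓, 3 ✓.
At position 4 the labels are {}, so ¬owned ∧ ¬dirty → owned is false there. This is the first violation.

4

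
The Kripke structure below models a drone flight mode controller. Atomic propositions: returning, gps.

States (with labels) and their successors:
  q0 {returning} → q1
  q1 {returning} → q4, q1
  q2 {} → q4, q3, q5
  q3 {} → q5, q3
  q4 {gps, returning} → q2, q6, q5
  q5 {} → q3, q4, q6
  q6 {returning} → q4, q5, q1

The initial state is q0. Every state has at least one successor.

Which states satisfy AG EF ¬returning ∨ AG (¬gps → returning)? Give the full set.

States satisfying EF ¬returning: {q0, q1, q2, q3, q4, q5, q6}.
States satisfying AG EF ¬returning: {q0, q1, q2, q3, q4, q5, q6}.
States satisfying ¬gps → returning: {q0, q1, q4, q6}.
States satisfying AG (¬gps → returning): ∅.
States satisfying AG EF ¬returning ∨ AG (¬gps → returning): {q0, q1, q2, q3, q4, q5, q6}.

{q0, q1, q2, q3, q4, q5, q6}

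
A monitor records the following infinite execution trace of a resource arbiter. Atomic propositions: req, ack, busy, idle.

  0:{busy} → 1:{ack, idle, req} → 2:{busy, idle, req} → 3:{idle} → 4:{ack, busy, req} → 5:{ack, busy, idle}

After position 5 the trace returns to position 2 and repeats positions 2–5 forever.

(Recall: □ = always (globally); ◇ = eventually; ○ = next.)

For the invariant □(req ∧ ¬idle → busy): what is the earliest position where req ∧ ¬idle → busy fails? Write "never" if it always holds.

req ∧ ¬idle → busy holds at every position 0..5, and those are all the positions the trace ever visits, so the invariant □(req ∧ ¬idle → busy) is never violated.

never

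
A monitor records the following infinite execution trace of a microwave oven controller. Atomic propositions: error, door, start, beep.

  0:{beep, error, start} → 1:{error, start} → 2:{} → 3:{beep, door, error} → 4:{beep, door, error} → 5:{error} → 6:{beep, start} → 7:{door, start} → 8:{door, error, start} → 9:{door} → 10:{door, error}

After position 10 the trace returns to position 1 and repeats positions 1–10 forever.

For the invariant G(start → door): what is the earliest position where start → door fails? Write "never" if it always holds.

0

At position 0 the labels are {beep, error, start}, so start → door is false there. This is the first violation.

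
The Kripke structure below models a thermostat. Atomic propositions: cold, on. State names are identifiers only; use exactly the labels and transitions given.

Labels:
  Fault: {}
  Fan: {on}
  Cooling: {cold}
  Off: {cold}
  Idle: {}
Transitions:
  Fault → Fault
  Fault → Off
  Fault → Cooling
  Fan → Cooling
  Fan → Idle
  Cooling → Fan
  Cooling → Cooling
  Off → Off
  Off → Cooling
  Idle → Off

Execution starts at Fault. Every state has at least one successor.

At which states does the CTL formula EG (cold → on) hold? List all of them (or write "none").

{Fault}

States satisfying cold → on: {Fault, Fan, Idle}.
States satisfying EG (cold → on): {Fault}.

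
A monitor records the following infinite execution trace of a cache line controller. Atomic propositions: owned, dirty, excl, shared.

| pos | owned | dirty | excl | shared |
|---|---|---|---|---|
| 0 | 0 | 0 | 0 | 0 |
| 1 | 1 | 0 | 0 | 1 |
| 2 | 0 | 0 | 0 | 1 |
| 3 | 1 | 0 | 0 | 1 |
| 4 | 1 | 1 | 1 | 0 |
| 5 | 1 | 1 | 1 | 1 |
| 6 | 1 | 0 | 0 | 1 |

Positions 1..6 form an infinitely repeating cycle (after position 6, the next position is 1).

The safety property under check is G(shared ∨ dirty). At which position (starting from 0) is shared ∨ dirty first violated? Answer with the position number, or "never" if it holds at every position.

At position 0 the labels are {}, so shared ∨ dirty is false there. This is the first violation.

0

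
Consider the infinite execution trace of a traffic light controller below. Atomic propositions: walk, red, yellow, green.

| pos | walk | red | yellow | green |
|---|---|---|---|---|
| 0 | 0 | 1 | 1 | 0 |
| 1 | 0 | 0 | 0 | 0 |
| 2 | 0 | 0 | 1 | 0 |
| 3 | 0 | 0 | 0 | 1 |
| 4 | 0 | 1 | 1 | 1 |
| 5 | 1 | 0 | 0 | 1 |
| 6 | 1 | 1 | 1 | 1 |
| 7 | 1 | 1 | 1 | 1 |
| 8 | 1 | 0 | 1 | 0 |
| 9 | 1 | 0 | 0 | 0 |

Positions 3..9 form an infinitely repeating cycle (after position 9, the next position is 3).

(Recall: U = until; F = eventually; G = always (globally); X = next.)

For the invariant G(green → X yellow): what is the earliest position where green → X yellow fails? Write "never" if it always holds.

4

Check green → X yellow at each position in order: 0 ✓, 1 ✓, 2 ✓, 3 ✓.
At position 4 the labels are {green, red, yellow} and the next position 5 has {green, walk}, so green → X yellow is false there. This is the first violation.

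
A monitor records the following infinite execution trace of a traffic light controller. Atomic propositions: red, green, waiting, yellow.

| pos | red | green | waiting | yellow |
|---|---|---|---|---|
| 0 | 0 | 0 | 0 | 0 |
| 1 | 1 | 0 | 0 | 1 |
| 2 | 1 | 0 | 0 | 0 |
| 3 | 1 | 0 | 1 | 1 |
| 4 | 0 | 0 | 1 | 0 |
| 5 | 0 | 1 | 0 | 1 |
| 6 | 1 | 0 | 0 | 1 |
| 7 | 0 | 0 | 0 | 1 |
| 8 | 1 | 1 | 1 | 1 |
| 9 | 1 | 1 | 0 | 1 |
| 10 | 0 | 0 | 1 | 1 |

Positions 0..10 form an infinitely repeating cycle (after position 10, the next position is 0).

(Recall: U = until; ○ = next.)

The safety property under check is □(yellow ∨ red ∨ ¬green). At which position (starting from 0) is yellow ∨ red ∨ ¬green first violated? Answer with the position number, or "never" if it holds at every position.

yellow ∨ red ∨ ¬green holds at every position 0..10, and those are all the positions the trace ever visits, so the invariant □(yellow ∨ red ∨ ¬green) is never violated.

never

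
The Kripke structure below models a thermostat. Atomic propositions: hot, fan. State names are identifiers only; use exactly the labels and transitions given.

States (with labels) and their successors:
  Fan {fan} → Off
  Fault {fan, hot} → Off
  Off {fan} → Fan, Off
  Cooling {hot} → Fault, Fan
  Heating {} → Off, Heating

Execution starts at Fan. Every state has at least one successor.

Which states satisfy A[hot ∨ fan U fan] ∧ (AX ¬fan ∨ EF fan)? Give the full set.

{Fan, Fault, Off, Cooling}

States satisfying hot ∨ fan: {Fan, Fault, Off, Cooling}.
States satisfying fan: {Fan, Fault, Off}.
States satisfying A[hot ∨ fan U fan]: {Fan, Fault, Off, Cooling}.
States satisfying ¬fan: {Cooling, Heating}.
States satisfying AX ¬fan: ∅.
States satisfying EF fan: {Fan, Fault, Off, Cooling, Heating}.
States satisfying AX ¬fan ∨ EF fan: {Fan, Fault, Off, Cooling, Heating}.
States satisfying A[hot ∨ fan U fan] ∧ (AX ¬fan ∨ EF fan): {Fan, Fault, Off, Cooling}.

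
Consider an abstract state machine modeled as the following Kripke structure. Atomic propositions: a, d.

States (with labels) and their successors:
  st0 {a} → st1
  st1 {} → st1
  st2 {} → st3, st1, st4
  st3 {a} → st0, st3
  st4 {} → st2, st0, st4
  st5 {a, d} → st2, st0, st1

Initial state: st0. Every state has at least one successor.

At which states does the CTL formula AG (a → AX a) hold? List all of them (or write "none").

States satisfying a → AX a: {st1, st2, st3, st4}.
States satisfying AG (a → AX a): {st1}.

{st1}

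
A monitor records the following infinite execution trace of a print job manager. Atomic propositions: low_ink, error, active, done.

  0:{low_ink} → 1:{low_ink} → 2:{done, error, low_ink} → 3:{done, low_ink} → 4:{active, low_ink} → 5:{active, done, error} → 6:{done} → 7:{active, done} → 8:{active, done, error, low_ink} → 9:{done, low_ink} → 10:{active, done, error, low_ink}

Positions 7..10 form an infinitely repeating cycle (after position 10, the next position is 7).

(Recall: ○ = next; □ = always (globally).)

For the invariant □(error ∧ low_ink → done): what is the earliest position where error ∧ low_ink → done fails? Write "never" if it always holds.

error ∧ low_ink → done holds at every position 0..10, and those are all the positions the trace ever visits, so the invariant □(error ∧ low_ink → done) is never violated.

never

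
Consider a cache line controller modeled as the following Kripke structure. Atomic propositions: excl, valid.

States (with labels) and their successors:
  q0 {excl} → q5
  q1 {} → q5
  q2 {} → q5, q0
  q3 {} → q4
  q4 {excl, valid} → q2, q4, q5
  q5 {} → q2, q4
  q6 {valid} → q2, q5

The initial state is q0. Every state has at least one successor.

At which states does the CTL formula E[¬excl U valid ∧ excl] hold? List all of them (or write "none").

{q1, q2, q3, q4, q5, q6}

States satisfying ¬excl: {q1, q2, q3, q5, q6}.
States satisfying valid ∧ excl: {q4}.
States satisfying E[¬excl U valid ∧ excl]: {q1, q2, q3, q4, q5, q6}.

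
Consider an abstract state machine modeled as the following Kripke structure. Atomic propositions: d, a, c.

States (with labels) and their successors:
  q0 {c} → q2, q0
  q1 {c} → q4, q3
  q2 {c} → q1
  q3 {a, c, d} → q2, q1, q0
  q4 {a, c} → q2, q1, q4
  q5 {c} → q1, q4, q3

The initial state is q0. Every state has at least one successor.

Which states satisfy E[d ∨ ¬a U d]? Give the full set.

States satisfying d ∨ ¬a: {q0, q1, q2, q3, q5}.
States satisfying d: {q3}.
States satisfying E[d ∨ ¬a U d]: {q0, q1, q2, q3, q5}.

{q0, q1, q2, q3, q5}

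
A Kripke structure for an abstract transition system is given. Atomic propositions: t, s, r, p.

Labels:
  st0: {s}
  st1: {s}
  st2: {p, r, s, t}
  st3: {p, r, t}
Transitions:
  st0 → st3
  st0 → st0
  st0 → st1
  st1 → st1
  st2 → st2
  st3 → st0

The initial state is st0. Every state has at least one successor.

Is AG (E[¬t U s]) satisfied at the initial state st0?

No

States satisfying E[¬t U s]: {st0, st1, st2}.
States satisfying AG (E[¬t U s]): {st1, st2}.
st3 is reachable from st0 and violates E[¬t U s], so AG fails at st0.
st0 ∉ Sat(AG (E[¬t U s])).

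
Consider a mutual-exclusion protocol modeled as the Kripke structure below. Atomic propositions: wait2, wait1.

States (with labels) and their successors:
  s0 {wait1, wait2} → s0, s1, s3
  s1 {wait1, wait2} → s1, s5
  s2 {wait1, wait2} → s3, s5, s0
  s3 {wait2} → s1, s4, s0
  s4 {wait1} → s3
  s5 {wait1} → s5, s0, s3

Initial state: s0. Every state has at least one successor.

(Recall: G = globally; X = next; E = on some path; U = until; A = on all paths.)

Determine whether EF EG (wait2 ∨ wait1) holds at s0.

States satisfying EG (wait2 ∨ wait1): {s0, s1, s2, s3, s4, s5}.
States satisfying EF EG (wait2 ∨ wait1): {s0, s1, s2, s3, s4, s5}.
Some path from s0 reaches a state where EG (wait2 ∨ wait1) holds.
s0 ∈ Sat(EF EG (wait2 ∨ wait1)).

Yes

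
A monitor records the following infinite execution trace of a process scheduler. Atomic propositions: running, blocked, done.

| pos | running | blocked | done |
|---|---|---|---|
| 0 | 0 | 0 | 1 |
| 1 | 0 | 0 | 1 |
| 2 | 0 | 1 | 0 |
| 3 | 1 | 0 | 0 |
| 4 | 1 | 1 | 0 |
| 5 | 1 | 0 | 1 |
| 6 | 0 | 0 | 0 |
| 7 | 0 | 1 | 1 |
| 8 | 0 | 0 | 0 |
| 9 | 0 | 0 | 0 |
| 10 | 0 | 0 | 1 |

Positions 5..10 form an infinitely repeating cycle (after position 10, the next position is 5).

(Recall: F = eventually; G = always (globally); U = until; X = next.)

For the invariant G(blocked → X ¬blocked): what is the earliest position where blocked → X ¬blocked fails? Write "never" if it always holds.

blocked → X ¬blocked holds at every position 0..10, and those are all the positions the trace ever visits, so the invariant G(blocked → X ¬blocked) is never violated.

never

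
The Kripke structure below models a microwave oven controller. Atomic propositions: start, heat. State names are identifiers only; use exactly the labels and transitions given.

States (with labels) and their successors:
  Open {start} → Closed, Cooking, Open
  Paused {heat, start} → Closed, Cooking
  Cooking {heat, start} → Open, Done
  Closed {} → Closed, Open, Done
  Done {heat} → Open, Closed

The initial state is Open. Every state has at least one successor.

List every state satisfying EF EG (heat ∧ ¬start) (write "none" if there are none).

none

States satisfying EG (heat ∧ ¬start): ∅.
States satisfying EF EG (heat ∧ ¬start): ∅.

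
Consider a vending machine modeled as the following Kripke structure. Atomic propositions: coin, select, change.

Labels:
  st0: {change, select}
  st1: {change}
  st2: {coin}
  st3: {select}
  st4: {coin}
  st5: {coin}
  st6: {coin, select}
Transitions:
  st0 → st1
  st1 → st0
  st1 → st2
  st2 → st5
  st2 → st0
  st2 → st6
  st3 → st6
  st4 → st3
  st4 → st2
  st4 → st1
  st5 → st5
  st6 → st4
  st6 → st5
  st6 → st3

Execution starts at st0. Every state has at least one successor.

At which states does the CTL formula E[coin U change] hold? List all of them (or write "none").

States satisfying coin: {st2, st4, st5, st6}.
States satisfying change: {st0, st1}.
States satisfying E[coin U change]: {st0, st1, st2, st4, st6}.

{st0, st1, st2, st4, st6}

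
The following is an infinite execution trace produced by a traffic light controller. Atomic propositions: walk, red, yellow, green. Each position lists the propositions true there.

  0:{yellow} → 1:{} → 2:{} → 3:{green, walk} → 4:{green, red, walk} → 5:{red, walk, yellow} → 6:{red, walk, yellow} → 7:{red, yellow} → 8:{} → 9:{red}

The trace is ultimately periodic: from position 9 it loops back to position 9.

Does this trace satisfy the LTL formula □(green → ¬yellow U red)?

Satisfied

green → ¬yellow U red holds at every position 0..9, and those are all positions ever visited, so □(green → ¬yellow U red) holds.
Positions where green holds: 3, 4.
Check ¬yellow U red at each: 3→ok, 4→ok.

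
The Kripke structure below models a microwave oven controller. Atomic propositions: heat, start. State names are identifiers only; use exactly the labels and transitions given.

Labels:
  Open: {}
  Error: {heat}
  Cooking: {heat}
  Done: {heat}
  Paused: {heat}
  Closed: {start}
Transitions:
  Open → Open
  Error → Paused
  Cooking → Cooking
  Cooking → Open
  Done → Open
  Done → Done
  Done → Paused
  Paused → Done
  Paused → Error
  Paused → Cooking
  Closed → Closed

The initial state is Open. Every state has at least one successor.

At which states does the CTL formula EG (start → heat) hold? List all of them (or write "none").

{Open, Error, Cooking, Done, Paused}

States satisfying start → heat: {Open, Error, Cooking, Done, Paused}.
States satisfying EG (start → heat): {Open, Error, Cooking, Done, Paused}.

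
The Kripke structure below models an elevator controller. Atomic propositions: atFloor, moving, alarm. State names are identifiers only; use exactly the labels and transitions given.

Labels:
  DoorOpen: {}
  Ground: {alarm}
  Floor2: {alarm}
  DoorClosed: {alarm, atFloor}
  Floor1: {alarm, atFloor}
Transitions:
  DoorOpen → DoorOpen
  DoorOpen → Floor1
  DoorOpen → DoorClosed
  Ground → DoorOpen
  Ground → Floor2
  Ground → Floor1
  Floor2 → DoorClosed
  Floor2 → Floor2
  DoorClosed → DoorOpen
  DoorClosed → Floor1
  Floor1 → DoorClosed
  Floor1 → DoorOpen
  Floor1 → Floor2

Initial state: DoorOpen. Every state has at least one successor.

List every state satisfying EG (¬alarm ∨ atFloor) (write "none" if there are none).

States satisfying ¬alarm ∨ atFloor: {DoorOpen, DoorClosed, Floor1}.
States satisfying EG (¬alarm ∨ atFloor): {DoorOpen, DoorClosed, Floor1}.

{DoorOpen, DoorClosed, Floor1}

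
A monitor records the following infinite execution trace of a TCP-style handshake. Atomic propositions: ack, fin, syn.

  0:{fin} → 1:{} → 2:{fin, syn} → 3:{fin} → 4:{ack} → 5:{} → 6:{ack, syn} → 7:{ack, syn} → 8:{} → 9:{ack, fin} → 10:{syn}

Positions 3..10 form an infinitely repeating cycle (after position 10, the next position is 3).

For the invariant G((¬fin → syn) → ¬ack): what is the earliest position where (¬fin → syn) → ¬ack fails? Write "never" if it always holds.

Check (¬fin → syn) → ¬ack at each position in order: 0 ✓, 1 ✓, 2 ✓, 3 ✓, 4 ✓, 5 ✓.
At position 6 the labels are {ack, syn}, so (¬fin → syn) → ¬ack is false there. This is the first violation.

6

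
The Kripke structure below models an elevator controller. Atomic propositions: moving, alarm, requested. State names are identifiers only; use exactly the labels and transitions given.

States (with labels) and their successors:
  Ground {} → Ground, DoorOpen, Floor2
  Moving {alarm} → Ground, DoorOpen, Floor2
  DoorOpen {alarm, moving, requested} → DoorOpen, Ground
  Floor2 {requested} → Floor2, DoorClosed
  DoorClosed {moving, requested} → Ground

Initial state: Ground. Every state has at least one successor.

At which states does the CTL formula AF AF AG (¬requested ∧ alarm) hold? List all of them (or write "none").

States satisfying AF AG (¬requested ∧ alarm): ∅.
States satisfying AF AF AG (¬requested ∧ alarm): ∅.

none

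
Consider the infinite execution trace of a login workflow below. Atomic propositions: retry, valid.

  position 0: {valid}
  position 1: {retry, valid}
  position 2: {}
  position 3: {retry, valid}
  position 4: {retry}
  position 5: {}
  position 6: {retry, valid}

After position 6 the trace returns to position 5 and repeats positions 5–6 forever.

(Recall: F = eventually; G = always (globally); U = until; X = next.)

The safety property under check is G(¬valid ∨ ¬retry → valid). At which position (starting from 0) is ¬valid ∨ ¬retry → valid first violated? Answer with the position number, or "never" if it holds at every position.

Check ¬valid ∨ ¬retry → valid at each position in order: 0 ✓, 1 ✓.
At position 2 the labels are {}, so ¬valid ∨ ¬retry → valid is false there. This is the first violation.

2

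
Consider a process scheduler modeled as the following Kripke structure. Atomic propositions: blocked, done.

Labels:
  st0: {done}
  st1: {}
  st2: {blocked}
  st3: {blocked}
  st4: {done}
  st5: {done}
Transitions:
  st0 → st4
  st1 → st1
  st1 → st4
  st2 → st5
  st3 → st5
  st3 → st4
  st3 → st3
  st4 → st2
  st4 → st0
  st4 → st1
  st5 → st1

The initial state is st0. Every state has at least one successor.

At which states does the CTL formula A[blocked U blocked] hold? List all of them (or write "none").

{st2, st3}

States satisfying blocked: {st2, st3}.
States satisfying A[blocked U blocked]: {st2, st3}.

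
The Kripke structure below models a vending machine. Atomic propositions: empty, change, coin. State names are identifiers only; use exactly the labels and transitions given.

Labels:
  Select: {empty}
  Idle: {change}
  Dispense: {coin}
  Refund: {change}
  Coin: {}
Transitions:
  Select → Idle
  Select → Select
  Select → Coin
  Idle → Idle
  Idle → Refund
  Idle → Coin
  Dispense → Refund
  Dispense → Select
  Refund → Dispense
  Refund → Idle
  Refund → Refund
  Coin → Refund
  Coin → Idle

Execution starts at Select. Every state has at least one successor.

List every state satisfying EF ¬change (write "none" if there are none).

{Select, Idle, Dispense, Refund, Coin}

States satisfying ¬change: {Select, Dispense, Coin}.
States satisfying EF ¬change: {Select, Idle, Dispense, Refund, Coin}.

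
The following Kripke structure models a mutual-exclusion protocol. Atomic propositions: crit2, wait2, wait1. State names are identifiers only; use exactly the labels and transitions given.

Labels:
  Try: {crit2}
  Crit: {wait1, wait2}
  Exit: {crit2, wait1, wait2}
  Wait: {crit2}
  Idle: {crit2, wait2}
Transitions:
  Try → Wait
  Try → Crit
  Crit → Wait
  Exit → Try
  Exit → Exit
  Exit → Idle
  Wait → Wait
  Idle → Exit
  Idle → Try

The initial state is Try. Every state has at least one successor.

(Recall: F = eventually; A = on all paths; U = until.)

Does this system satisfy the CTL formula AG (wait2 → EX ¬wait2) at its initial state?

Holds

States satisfying wait2 → EX ¬wait2: {Try, Crit, Exit, Wait, Idle}.
States satisfying AG (wait2 → EX ¬wait2): {Try, Crit, Exit, Wait, Idle}.
Every state reachable from Try satisfies wait2 → EX ¬wait2.
Try ∈ Sat(AG (wait2 → EX ¬wait2)).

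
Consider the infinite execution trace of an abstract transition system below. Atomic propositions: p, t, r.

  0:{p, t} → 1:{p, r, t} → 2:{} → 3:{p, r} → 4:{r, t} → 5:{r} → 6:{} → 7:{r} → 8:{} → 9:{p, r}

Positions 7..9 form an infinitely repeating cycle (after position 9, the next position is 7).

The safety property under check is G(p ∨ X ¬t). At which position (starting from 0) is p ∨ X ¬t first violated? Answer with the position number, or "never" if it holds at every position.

p ∨ X ¬t holds at every position 0..9, and those are all the positions the trace ever visits, so the invariant G(p ∨ X ¬t) is never violated.

never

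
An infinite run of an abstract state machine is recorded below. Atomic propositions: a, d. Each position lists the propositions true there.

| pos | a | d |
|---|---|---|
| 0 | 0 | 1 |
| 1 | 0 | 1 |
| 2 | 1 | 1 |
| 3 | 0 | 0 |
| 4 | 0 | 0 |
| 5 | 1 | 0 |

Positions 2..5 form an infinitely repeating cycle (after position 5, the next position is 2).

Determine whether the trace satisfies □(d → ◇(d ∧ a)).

d → ◇(d ∧ a) holds at every position 0..5, and those are all positions ever visited, so □(d → ◇(d ∧ a)) holds.
Positions where d holds: 0, 1, 2.
Check ◇(d ∧ a) at each: 0→ok, 1→ok, 2→ok.

Yes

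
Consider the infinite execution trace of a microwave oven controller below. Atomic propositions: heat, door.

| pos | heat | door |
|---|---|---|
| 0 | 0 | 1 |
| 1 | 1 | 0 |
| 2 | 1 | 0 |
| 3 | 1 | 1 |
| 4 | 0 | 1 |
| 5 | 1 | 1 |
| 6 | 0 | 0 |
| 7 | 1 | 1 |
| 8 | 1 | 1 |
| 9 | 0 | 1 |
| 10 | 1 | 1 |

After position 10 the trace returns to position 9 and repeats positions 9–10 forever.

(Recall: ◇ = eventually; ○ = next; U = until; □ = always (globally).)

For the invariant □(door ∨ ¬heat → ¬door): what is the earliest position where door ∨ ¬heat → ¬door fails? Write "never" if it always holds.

At position 0 the labels are {door}, so door ∨ ¬heat → ¬door is false there. This is the first violation.

0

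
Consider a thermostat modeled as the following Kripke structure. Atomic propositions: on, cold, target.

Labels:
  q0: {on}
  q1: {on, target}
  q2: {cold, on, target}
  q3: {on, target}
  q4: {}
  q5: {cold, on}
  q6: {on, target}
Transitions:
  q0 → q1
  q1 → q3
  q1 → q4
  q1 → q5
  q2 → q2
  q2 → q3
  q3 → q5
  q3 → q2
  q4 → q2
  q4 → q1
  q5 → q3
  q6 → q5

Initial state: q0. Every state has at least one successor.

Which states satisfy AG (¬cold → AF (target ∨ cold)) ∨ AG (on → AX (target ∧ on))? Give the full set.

{q0, q1, q2, q3, q4, q5, q6}

States satisfying ¬cold → AF (target ∨ cold): {q0, q1, q2, q3, q4, q5, q6}.
States satisfying AG (¬cold → AF (target ∨ cold)): {q0, q1, q2, q3, q4, q5, q6}.
States satisfying on → AX (target ∧ on): {q0, q2, q4, q5}.
States satisfying AG (on → AX (target ∧ on)): ∅.
States satisfying AG (¬cold → AF (target ∨ cold)) ∨ AG (on → AX (target ∧ on)): {q0, q1, q2, q3, q4, q5, q6}.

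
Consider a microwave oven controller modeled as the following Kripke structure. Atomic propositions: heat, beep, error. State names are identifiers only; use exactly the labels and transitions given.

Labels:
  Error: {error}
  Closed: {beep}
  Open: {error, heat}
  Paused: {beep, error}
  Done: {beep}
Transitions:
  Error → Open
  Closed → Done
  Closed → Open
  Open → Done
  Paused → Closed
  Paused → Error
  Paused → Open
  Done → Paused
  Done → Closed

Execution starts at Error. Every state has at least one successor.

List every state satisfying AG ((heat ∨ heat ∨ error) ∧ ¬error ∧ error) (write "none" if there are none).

none

States satisfying (heat ∨ heat ∨ error) ∧ ¬error ∧ error: ∅.
States satisfying AG ((heat ∨ heat ∨ error) ∧ ¬error ∧ error): ∅.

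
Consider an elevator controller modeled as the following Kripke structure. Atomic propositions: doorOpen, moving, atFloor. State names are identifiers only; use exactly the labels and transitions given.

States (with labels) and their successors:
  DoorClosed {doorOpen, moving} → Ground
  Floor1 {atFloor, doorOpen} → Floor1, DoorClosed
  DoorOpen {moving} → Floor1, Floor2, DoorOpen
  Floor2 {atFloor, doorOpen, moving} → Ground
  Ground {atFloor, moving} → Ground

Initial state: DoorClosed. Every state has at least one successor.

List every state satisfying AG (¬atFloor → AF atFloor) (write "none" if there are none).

States satisfying ¬atFloor → AF atFloor: {DoorClosed, Floor1, Floor2, Ground}.
States satisfying AG (¬atFloor → AF atFloor): {DoorClosed, Floor1, Floor2, Ground}.

{DoorClosed, Floor1, Floor2, Ground}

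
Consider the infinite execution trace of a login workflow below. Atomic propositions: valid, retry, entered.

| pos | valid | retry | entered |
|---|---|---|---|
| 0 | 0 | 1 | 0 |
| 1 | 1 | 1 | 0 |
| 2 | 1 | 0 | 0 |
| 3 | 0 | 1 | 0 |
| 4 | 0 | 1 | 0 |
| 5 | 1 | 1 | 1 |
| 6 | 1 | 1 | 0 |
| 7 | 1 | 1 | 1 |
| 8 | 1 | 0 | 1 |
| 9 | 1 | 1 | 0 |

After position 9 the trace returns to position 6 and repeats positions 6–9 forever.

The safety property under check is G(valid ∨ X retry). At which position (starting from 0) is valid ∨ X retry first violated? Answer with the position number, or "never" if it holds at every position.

never

valid ∨ X retry holds at every position 0..9, and those are all the positions the trace ever visits, so the invariant G(valid ∨ X retry) is never violated.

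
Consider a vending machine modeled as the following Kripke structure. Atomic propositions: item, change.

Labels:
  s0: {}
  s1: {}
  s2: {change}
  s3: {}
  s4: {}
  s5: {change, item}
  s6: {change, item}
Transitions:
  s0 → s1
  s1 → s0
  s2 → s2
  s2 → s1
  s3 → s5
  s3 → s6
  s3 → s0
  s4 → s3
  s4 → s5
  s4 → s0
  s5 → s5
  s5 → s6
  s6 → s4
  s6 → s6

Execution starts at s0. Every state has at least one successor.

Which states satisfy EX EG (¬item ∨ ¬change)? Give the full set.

{s0, s1, s2, s3, s4, s6}

States satisfying EG (¬item ∨ ¬change): {s0, s1, s2, s3, s4}.
States satisfying EX EG (¬item ∨ ¬change): {s0, s1, s2, s3, s4, s6}.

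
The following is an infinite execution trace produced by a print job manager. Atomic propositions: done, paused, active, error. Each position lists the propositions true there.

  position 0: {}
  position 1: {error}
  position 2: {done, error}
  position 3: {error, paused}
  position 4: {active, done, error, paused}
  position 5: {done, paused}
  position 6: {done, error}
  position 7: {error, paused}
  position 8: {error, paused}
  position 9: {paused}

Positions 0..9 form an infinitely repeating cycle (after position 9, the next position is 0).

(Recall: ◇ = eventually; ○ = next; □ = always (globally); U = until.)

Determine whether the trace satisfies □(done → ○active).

Violated

done → ○active must hold at every position from 0 onward. It fails at position 2, so □(done → ○active) is false.
Positions where done holds: 2, 4, 5, 6.
Check ○active at each: 2→fails, 4→fails, 5→fails, 6→fails.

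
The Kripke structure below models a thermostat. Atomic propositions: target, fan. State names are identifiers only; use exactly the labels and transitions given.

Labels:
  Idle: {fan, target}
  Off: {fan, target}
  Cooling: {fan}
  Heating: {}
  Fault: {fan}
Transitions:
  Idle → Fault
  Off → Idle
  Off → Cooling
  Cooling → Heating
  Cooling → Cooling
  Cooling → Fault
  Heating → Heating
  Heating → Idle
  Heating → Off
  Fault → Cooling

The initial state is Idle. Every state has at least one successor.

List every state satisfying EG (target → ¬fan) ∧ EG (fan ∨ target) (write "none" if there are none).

{Cooling, Fault}

States satisfying target → ¬fan: {Cooling, Heating, Fault}.
States satisfying EG (target → ¬fan): {Cooling, Heating, Fault}.
States satisfying fan ∨ target: {Idle, Off, Cooling, Fault}.
States satisfying EG (fan ∨ target): {Idle, Off, Cooling, Fault}.
States satisfying EG (target → ¬fan) ∧ EG (fan ∨ target): {Cooling, Fault}.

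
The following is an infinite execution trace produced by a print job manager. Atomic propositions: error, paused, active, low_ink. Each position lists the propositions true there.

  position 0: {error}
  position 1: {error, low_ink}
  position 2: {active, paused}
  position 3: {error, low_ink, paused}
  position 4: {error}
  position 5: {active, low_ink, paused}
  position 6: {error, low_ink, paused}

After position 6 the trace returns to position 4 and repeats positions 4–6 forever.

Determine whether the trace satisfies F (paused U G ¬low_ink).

Does not hold

paused U G ¬low_ink is false at every position 0..6, so it never becomes true and F (paused U G ¬low_ink) fails.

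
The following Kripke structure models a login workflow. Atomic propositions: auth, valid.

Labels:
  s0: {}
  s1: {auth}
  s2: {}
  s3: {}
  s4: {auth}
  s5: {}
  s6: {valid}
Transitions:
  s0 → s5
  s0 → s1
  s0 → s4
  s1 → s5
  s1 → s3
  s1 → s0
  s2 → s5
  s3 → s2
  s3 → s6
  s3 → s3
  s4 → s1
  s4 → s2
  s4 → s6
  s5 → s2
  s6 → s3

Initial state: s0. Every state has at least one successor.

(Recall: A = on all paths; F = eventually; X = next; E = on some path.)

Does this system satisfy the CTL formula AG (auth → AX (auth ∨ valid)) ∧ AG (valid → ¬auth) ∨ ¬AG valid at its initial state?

States satisfying auth → AX (auth ∨ valid): {s0, s2, s3, s5, s6}.
States satisfying AG (auth → AX (auth ∨ valid)): {s2, s3, s5, s6}.
States satisfying valid → ¬auth: {s0, s1, s2, s3, s4, s5, s6}.
States satisfying AG (valid → ¬auth): {s0, s1, s2, s3, s4, s5, s6}.
States satisfying AG (auth → AX (auth ∨ valid)) ∧ AG (valid → ¬auth): {s2, s3, s5, s6}.
States satisfying valid: {s6}.
States satisfying AG valid: ∅.
States satisfying ¬AG valid: {s0, s1, s2, s3, s4, s5, s6}.
States satisfying AG (auth → AX (auth ∨ valid)) ∧ AG (valid → ¬auth) ∨ ¬AG valid: {s0, s1, s2, s3, s4, s5, s6}.
s0 ∈ Sat(AG (auth → AX (auth ∨ valid)) ∧ AG (valid → ¬auth) ∨ ¬AG valid).

Yes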